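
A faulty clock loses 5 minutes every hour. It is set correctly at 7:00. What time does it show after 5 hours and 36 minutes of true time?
For every 60 true minutes, the faulty clock advances 60 - 5 = 55 minutes.
True elapsed: 5 hours and 36 minutes = 336 minutes.
Faulty clock advances: 336 x 55/60 = 308 minutes (drift: 28 minutes behind).
Shown time: 7:00 + 308 minutes = 12:08.

Final answer: 12:08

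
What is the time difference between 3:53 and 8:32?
From 3:53 to 8:32:
(8 x 60 + 32) - (3 x 60 + 53) = 512 - 233 = 279 minutes
= 4 hours and 39 minutes

Final answer: 4 hours and 39 minutes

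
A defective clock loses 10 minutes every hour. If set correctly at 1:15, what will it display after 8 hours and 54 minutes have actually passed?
For every 60 true minutes, the faulty clock advances 60 - 10 = 50 minutes.
True elapsed: 8 hours and 54 minutes = 534 minutes.
Faulty clock advances: 534 x 50/60 = 445 minutes (drift: 89 minutes behind).
Shown time: 1:15 + 445 minutes = 8:40.

Final answer: 8:40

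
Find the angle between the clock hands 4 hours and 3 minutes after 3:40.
First find the time 4 hours and 3 minutes after 3:40.
Total minutes: 3 x 60 + 40 + 4 x 60 + 3 = 463.
463 mod 720 = 463 minutes = 7:43.
Now compute the angle at 7:43:
Hour hand: 7 x 30 + 43 x 0.5 = 231.5 degrees
Minute hand: 43 x 6 = 258 degrees
Difference: |231.5 - 258| = 26.5 degrees
The angle is 26.5 degrees

Final answer: 26.5 degrees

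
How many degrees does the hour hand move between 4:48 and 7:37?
The hour hand moves 0.5 degrees per minute.
Time elapsed: 7:37 - 4:48 = 169 minutes
Angular displacement: 169 x 0.5 = 84.5 degrees

Final answer: 84.5 degrees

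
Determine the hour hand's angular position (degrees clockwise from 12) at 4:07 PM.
The hour hand moves 30 degrees per hour and 0.5 degrees per minute.
At 4:07: (4) x 30 + 7 x 0.5 = 120 + 3.5 = 123.5 degrees

Final answer: 123.5 degrees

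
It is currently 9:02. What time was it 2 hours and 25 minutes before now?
Starting time: 9:02 = 542 total minutes past 12:00
Subtracting: 2 hours and 25 minutes = 145 minutes
542 - 145 = 397 minutes
= 6 hours and 37 minutes past 12:00 = 6:37

Final answer: 6:37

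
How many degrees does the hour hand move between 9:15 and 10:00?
The hour hand moves 0.5 degrees per minute.
Time elapsed: 10:00 - 9:15 = 45 minutes
Angular displacement: 45 x 0.5 = 22.5 degrees

Final answer: 22.5 degrees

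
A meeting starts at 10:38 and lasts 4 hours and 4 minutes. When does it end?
Starting time: 10:38
Adding 4 minutes to 38 minutes: 38 + 4 = 42 minutes
Adding 4 hours: 10 + 4 = 14 - 12 = 2
Final time: 2:42

Final answer: 2:42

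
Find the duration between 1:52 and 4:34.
From 1:52 to 4:34:
(4 x 60 + 34) - (1 x 60 + 52) = 274 - 112 = 162 minutes
= 2 hours and 42 minutes

Final answer: 2 hours and 42 minutes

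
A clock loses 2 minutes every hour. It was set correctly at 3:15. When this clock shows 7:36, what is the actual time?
For every 60 true minutes, the faulty clock advances 58 minutes, so 1 faulty-clock minute corresponds to 60/58 true minutes.
From 3:15 to 7:36 on the faulty dial is 261 minutes.
True elapsed: 261 x 60/58 = 270 minutes = 4 hours and 30 minutes.
True time: 3:15 + 4 hours and 30 minutes = 7:45.

Final answer: 7:45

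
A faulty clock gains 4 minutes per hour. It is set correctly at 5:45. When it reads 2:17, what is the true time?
For every 60 true minutes, the faulty clock advances 64 minutes, so 1 faulty-clock minute corresponds to 60/64 true minutes.
From 5:45 to 2:17 on the faulty dial is 512 minutes.
True elapsed: 512 x 60/64 = 480 minutes = 8 hours.
True time: 5:45 + 8 hours = 1:45.

Final answer: 1:45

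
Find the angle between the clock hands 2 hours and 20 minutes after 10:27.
First find the time 2 hours and 20 minutes after 10:27.
Total minutes: 10 x 60 + 27 + 2 x 60 + 20 = 767.
767 mod 720 = 47 minutes = 12:47.
Now compute the angle at 12:47:
Hour hand: 0 x 30 + 47 x 0.5 = 23.5 degrees
Minute hand: 47 x 6 = 282 degrees
Difference: |23.5 - 282| = 258.5 degrees
Smaller angle: 360 - 258.5 = 101.5 degrees

Final answer: 101.5 degrees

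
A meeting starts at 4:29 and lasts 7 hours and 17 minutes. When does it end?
Starting time: 4:29
Adding 17 minutes to 29 minutes: 29 + 17 = 46 minutes
Adding 7 hours: 4 + 7 = 11
Final time: 11:46

Final answer: 11:46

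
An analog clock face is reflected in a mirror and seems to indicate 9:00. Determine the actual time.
Reflection across the vertical (12-6) axis maps a hand at angle A degrees to (360 - A) degrees, which sends a reading of T minutes past 12:00 to (720 - T) minutes past 12:00.
Mirror reads 9:00 = 540 minutes past 12:00.
Actual time: (720 - 540) mod 720 = 180 minutes = 3:00.

Final answer: 3:00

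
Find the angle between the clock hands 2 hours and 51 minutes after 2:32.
First find the time 2 hours and 51 minutes after 2:32.
Total minutes: 2 x 60 + 32 + 2 x 60 + 51 = 323.
323 mod 720 = 323 minutes = 5:23.
Now compute the angle at 5:23:
Hour hand: 5 x 30 + 23 x 0.5 = 161.5 degrees
Minute hand: 23 x 6 = 138 degrees
Difference: |161.5 - 138| = 23.5 degrees
The angle is 23.5 degrees

Final answer: 23.5 degrees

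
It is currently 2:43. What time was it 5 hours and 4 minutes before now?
Starting time: 2:43 = 163 total minutes past 12:00
Subtracting: 5 hours and 4 minutes = 304 minutes
163 - 304 = -141 (negative, add 12 hours = 720) = 579 minutes
= 9 hours and 39 minutes past 12:00 = 9:39

Final answer: 9:39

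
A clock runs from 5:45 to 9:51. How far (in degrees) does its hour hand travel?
The hour hand moves 0.5 degrees per minute.
Time elapsed: 9:51 - 5:45 = 246 minutes
Angular displacement: 246 x 0.5 = 123 degrees

Final answer: 123 degrees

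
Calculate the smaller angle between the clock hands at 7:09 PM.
Hour hand position: 7 x 30 + 9 x 0.5 = 214.5 degrees
Minute hand position: 9 x 6 = 54 degrees
Difference: |214.5 - 54| = 160.5 degrees
The angle between the hands is 160.5 degrees

Final answer: 160.5 degrees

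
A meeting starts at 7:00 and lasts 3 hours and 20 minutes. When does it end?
Starting time: 7:00
Adding 20 minutes to 0 minutes: 0 + 20 = 20 minutes
Adding 3 hours: 7 + 3 = 10
Final time: 10:20

Final answer: 10:20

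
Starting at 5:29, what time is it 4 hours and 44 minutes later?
Starting time: 5:29
Adding 44 minutes to 29 minutes: 29 + 44 = 73 minutes = 1 hour and 13 minutes
Adding 4 hours: 5 + 4 + 1 (carry) = 10
Final time: 10:13

Final answer: 10:13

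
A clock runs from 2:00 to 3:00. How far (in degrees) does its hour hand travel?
The hour hand moves 0.5 degrees per minute.
Time elapsed: 3:00 - 2:00 = 60 minutes
Angular displacement: 60 x 0.5 = 30 degrees

Final answer: 30 degrees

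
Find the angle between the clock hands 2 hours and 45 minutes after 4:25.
First find the time 2 hours and 45 minutes after 4:25.
Total minutes: 4 x 60 + 25 + 2 x 60 + 45 = 430.
430 mod 720 = 430 minutes = 7:10.
Now compute the angle at 7:10:
Hour hand: 7 x 30 + 10 x 0.5 = 215 degrees
Minute hand: 10 x 6 = 60 degrees
Difference: |215 - 60| = 155 degrees
The angle is 155 degrees

Final answer: 155 degrees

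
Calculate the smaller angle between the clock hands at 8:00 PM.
Hour hand position: 8 x 30 + 0 x 0.5 = 240 degrees
Minute hand position: 0 x 6 = 0 degrees
Difference: |240 - 0| = 240 degrees
Since 240 > 180, the smaller angle is 360 - 240 = 120 degrees

Final answer: 120 degrees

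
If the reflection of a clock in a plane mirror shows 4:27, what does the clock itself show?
Reflection across the vertical (12-6) axis maps a hand at angle A degrees to (360 - A) degrees, which sends a reading of T minutes past 12:00 to (720 - T) minutes past 12:00.
Mirror reads 4:27 = 267 minutes past 12:00.
Actual time: (720 - 267) mod 720 = 453 minutes = 7:33.

Final answer: 7:33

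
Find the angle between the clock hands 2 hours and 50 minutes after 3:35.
First find the time 2 hours and 50 minutes after 3:35.
Total minutes: 3 x 60 + 35 + 2 x 60 + 50 = 385.
385 mod 720 = 385 minutes = 6:25.
Now compute the angle at 6:25:
Hour hand: 6 x 30 + 25 x 0.5 = 192.5 degrees
Minute hand: 25 x 6 = 150 degrees
Difference: |192.5 - 150| = 42.5 degrees
The angle is 42.5 degrees

Final answer: 42.5 degrees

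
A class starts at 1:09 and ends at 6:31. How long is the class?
From 1:09 to 6:31:
(6 x 60 + 31) - (1 x 60 + 9) = 391 - 69 = 322 minutes
= 5 hours and 22 minutes

Final answer: 5 hours and 22 minutes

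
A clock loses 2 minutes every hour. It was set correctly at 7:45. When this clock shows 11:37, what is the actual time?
For every 60 true minutes, the faulty clock advances 58 minutes, so 1 faulty-clock minute corresponds to 60/58 true minutes.
From 7:45 to 11:37 on the faulty dial is 232 minutes.
True elapsed: 232 x 60/58 = 240 minutes = 4 hours.
True time: 7:45 + 4 hours = 11:45.

Final answer: 11:45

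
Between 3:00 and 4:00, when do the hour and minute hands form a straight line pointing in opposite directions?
For hands to be 180 degrees apart: |30H - 5.5t| = 180
With H = 3: t = (30 x 3 + 180)/5.5 = 49.09 or t = (30 x 3 - 180)/5.5 = -16.36
First valid solution (0 < t < 60): t = 49.09 minutes
The hands are opposite at 49.09 minutes past 3:00.

Final answer: 49.09 minutes past 3:00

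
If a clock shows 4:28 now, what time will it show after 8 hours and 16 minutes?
Starting time: 4:28
Adding 16 minutes to 28 minutes: 28 + 16 = 44 minutes
Adding 8 hours: 4 + 8 = 12
Final time: 12:44

Final answer: 12:44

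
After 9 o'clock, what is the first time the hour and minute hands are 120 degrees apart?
At t minutes past 9:00, the hour hand is at 30 x 9 + 0.5t degrees and the minute hand is at 6t degrees.
The smaller angle between them is 120 degrees when |30H - 5.5t| = 120 or |30H - 5.5t| = 240.
With H = 9, solve 30 x 9 - 5.5t = +/- target for each target:
  t = (30 x 9 - 120) / 5.5 = 27.27
  t = (30 x 9 + 120) / 5.5 = 70.91 (outside (0, 60))
  t = (30 x 9 - 240) / 5.5 = 5.45
  t = (30 x 9 + 240) / 5.5 = 92.73 (outside (0, 60))
Valid solutions in (0, 60): {5.45, 27.27} minutes.
The first occurrence is t = 5.45 minutes.
The hands form a 120-degree angle at 5.45 minutes past 9:00.

Final answer: 5.45 minutes past 9:00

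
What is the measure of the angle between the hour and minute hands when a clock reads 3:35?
Hour hand position: 3 x 30 + 35 x 0.5 = 107.5 degrees
Minute hand position: 35 x 6 = 210 degrees
Difference: |107.5 - 210| = 102.5 degrees
The angle between the hands is 102.5 degrees

Final answer: 102.5 degrees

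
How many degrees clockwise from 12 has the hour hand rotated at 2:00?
The hour hand moves 30 degrees per hour and 0.5 degrees per minute.
At 2:00: (2) x 30 + 0 x 0.5 = 60 + 0 = 60 degrees

Final answer: 60 degrees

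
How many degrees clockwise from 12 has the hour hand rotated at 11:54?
The hour hand moves 30 degrees per hour and 0.5 degrees per minute.
At 11:54: (11) x 30 + 54 x 0.5 = 330 + 27 = 357 degrees

Final answer: 357 degrees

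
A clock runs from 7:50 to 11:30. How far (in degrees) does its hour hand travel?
The hour hand moves 0.5 degrees per minute.
Time elapsed: 11:30 - 7:50 = 220 minutes
Angular displacement: 220 x 0.5 = 110 degrees

Final answer: 110 degrees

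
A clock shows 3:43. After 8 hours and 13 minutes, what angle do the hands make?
First find the time 8 hours and 13 minutes after 3:43.
Total minutes: 3 x 60 + 43 + 8 x 60 + 13 = 716.
716 mod 720 = 716 minutes = 11:56.
Now compute the angle at 11:56:
Hour hand: 11 x 30 + 56 x 0.5 = 358 degrees
Minute hand: 56 x 6 = 336 degrees
Difference: |358 - 336| = 22 degrees
The angle is 22 degrees

Final answer: 22 degrees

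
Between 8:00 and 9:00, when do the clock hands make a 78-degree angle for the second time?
At t minutes past 8:00, the hour hand is at 30 x 8 + 0.5t degrees and the minute hand is at 6t degrees.
The smaller angle between them is 78 degrees when |30H - 5.5t| = 78 or |30H - 5.5t| = 282.
With H = 8, solve 30 x 8 - 5.5t = +/- target for each target:
  t = (30 x 8 - 78) / 5.5 = 29.45
  t = (30 x 8 + 78) / 5.5 = 57.82
  t = (30 x 8 - 282) / 5.5 = -7.64 (outside (0, 60))
  t = (30 x 8 + 282) / 5.5 = 94.91 (outside (0, 60))
Valid solutions in (0, 60): {29.45, 57.82} minutes.
The second occurrence is t = 57.82 minutes.
The hands form a 78-degree angle at 57.82 minutes past 8:00.

Final answer: 57.82 minutes past 8:00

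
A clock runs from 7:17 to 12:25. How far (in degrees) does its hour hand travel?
The hour hand moves 0.5 degrees per minute.
Time elapsed: 12:25 - 7:17 = 308 minutes
Angular displacement: 308 x 0.5 = 154 degrees

Final answer: 154 degrees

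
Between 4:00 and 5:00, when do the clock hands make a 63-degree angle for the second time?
At t minutes past 4:00, the hour hand is at 30 x 4 + 0.5t degrees and the minute hand is at 6t degrees.
The smaller angle between them is 63 degrees when |30H - 5.5t| = 63 or |30H - 5.5t| = 297.
With H = 4, solve 30 x 4 - 5.5t = +/- target for each target:
  t = (30 x 4 - 63) / 5.5 = 10.36
  t = (30 x 4 + 63) / 5.5 = 33.27
  t = (30 x 4 - 297) / 5.5 = -32.18 (outside (0, 60))
  t = (30 x 4 + 297) / 5.5 = 75.82 (outside (0, 60))
Valid solutions in (0, 60): {10.36, 33.27} minutes.
The second occurrence is t = 33.27 minutes.
The hands form a 63-degree angle at 33.27 minutes past 4:00.

Final answer: 33.27 minutes past 4:00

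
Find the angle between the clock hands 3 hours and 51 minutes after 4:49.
First find the time 3 hours and 51 minutes after 4:49.
Total minutes: 4 x 60 + 49 + 3 x 60 + 51 = 520.
520 mod 720 = 520 minutes = 8:40.
Now compute the angle at 8:40:
Hour hand: 8 x 30 + 40 x 0.5 = 260 degrees
Minute hand: 40 x 6 = 240 degrees
Difference: |260 - 240| = 20 degrees
The angle is 20 degrees

Final answer: 20 degrees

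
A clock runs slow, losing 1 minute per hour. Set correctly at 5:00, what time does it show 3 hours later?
For every 60 true minutes, the faulty clock advances 60 - 1 = 59 minutes.
True elapsed: 3 hours = 180 minutes.
Faulty clock advances: 180 x 59/60 = 177 minutes (drift: 3 minutes behind).
Shown time: 5:00 + 177 minutes = 7:57.

Final answer: 7:57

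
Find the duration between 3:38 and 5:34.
From 3:38 to 5:34:
(5 x 60 + 34) - (3 x 60 + 38) = 334 - 218 = 116 minutes
= 1 hour and 56 minutes

Final answer: 1 hour and 56 minutes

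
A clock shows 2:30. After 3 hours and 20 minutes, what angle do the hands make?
First find the time 3 hours and 20 minutes after 2:30.
Total minutes: 2 x 60 + 30 + 3 x 60 + 20 = 350.
350 mod 720 = 350 minutes = 5:50.
Now compute the angle at 5:50:
Hour hand: 5 x 30 + 50 x 0.5 = 175 degrees
Minute hand: 50 x 6 = 300 degrees
Difference: |175 - 300| = 125 degrees
The angle is 125 degrees

Final answer: 125 degrees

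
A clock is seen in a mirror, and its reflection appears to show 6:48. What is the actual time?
Reflection across the vertical (12-6) axis maps a hand at angle A degrees to (360 - A) degrees, which sends a reading of T minutes past 12:00 to (720 - T) minutes past 12:00.
Mirror reads 6:48 = 408 minutes past 12:00.
Actual time: (720 - 408) mod 720 = 312 minutes = 5:12.

Final answer: 5:12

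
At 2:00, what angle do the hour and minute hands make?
Hour hand position: 2 x 30 + 0 x 0.5 = 60 degrees
Minute hand position: 0 x 6 = 0 degrees
Difference: |60 - 0| = 60 degrees
The angle between the hands is 60 degrees

Final answer: 60 degrees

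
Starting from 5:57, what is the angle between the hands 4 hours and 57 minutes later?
First find the time 4 hours and 57 minutes after 5:57.
Total minutes: 5 x 60 + 57 + 4 x 60 + 57 = 654.
654 mod 720 = 654 minutes = 10:54.
Now compute the angle at 10:54:
Hour hand: 10 x 30 + 54 x 0.5 = 327 degrees
Minute hand: 54 x 6 = 324 degrees
Difference: |327 - 324| = 3 degrees
The angle is 3 degrees

Final answer: 3 degrees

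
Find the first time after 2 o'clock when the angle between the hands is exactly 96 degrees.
At t minutes past 2:00, the hour hand is at 30 x 2 + 0.5t degrees and the minute hand is at 6t degrees.
The smaller angle between them is 96 degrees when |30H - 5.5t| = 96 or |30H - 5.5t| = 264.
With H = 2, solve 30 x 2 - 5.5t = +/- target for each target:
  t = (30 x 2 - 96) / 5.5 = -6.55 (outside (0, 60))
  t = (30 x 2 + 96) / 5.5 = 28.36
  t = (30 x 2 - 264) / 5.5 = -37.09 (outside (0, 60))
  t = (30 x 2 + 264) / 5.5 = 58.91
Valid solutions in (0, 60): {28.36, 58.91} minutes.
The first occurrence is t = 28.36 minutes.
The hands form a 96-degree angle at 28.36 minutes past 2:00.

Final answer: 28.36 minutes past 2:00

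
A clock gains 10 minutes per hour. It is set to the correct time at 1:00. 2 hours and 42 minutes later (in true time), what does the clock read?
For every 60 true minutes, the faulty clock advances 60 + 10 = 70 minutes.
True elapsed: 2 hours and 42 minutes = 162 minutes.
Faulty clock advances: 162 x 70/60 = 189 minutes (drift: 27 minutes ahead).
Shown time: 1:00 + 189 minutes = 4:09.

Final answer: 4:09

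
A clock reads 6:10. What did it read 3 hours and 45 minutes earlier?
Starting time: 6:10 = 370 total minutes past 12:00
Subtracting: 3 hours and 45 minutes = 225 minutes
370 - 225 = 145 minutes
= 2 hours and 25 minutes past 12:00 = 2:25

Final answer: 2:25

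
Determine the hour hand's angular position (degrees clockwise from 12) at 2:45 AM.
The hour hand moves 30 degrees per hour and 0.5 degrees per minute.
At 2:45: (2) x 30 + 45 x 0.5 = 60 + 22.5 = 82.5 degrees

Final answer: 82.5 degrees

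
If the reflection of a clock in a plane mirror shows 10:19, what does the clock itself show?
Reflection across the vertical (12-6) axis maps a hand at angle A degrees to (360 - A) degrees, which sends a reading of T minutes past 12:00 to (720 - T) minutes past 12:00.
Mirror reads 10:19 = 619 minutes past 12:00.
Actual time: (720 - 619) mod 720 = 101 minutes = 1:41.

Final answer: 1:41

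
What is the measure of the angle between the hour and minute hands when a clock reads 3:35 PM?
Hour hand position: 3 x 30 + 35 x 0.5 = 107.5 degrees
Minute hand position: 35 x 6 = 210 degrees
Difference: |107.5 - 210| = 102.5 degrees
The angle between the hands is 102.5 degrees

Final answer: 102.5 degrees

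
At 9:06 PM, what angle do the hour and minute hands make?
Hour hand position: 9 x 30 + 6 x 0.5 = 273 degrees
Minute hand position: 6 x 6 = 36 degrees
Difference: |273 - 36| = 237 degrees
Since 237 > 180, the smaller angle is 360 - 237 = 123 degrees

Final answer: 123 degrees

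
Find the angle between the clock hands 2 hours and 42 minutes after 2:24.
First find the time 2 hours and 42 minutes after 2:24.
Total minutes: 2 x 60 + 24 + 2 x 60 + 42 = 306.
306 mod 720 = 306 minutes = 5:06.
Now compute the angle at 5:06:
Hour hand: 5 x 30 + 6 x 0.5 = 153 degrees
Minute hand: 6 x 6 = 36 degrees
Difference: |153 - 36| = 117 degrees
The angle is 117 degrees

Final answer: 117 degrees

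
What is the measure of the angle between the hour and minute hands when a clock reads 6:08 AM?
Hour hand position: 6 x 30 + 8 x 0.5 = 184 degrees
Minute hand position: 8 x 6 = 48 degrees
Difference: |184 - 48| = 136 degrees
The angle between the hands is 136 degrees

Final answer: 136 degrees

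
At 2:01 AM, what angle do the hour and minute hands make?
Hour hand position: 2 x 30 + 1 x 0.5 = 60.5 degrees
Minute hand position: 1 x 6 = 6 degrees
Difference: |60.5 - 6| = 54.5 degrees
The angle between the hands is 54.5 degrees

Final answer: 54.5 degrees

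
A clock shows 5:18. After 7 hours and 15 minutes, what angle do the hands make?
First find the time 7 hours and 15 minutes after 5:18.
Total minutes: 5 x 60 + 18 + 7 x 60 + 15 = 753.
753 mod 720 = 33 minutes = 12:33.
Now compute the angle at 12:33:
Hour hand: 0 x 30 + 33 x 0.5 = 16.5 degrees
Minute hand: 33 x 6 = 198 degrees
Difference: |16.5 - 198| = 181.5 degrees
Smaller angle: 360 - 181.5 = 178.5 degrees

Final answer: 178.5 degrees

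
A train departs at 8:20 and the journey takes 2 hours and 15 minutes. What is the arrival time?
Starting time: 8:20
Adding 15 minutes to 20 minutes: 20 + 15 = 35 minutes
Adding 2 hours: 8 + 2 = 10
Final time: 10:35

Final answer: 10:35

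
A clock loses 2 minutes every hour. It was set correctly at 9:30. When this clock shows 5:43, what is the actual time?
For every 60 true minutes, the faulty clock advances 58 minutes, so 1 faulty-clock minute corresponds to 60/58 true minutes.
From 9:30 to 5:43 on the faulty dial is 493 minutes.
True elapsed: 493 x 60/58 = 510 minutes = 8 hours and 30 minutes.
True time: 9:30 + 8 hours and 30 minutes = 6:00.

Final answer: 6:00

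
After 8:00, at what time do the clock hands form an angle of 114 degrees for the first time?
At t minutes past 8:00, the hour hand is at 30 x 8 + 0.5t degrees and the minute hand is at 6t degrees.
The smaller angle between them is 114 degrees when |30H - 5.5t| = 114 or |30H - 5.5t| = 246.
With H = 8, solve 30 x 8 - 5.5t = +/- target for each target:
  t = (30 x 8 - 114) / 5.5 = 22.91
  t = (30 x 8 + 114) / 5.5 = 64.36 (outside (0, 60))
  t = (30 x 8 - 246) / 5.5 = -1.09 (outside (0, 60))
  t = (30 x 8 + 246) / 5.5 = 88.36 (outside (0, 60))
Valid solutions in (0, 60): {22.91} minutes.
The first occurrence is t = 22.91 minutes.
The hands form a 114-degree angle at 22.91 minutes past 8:00.

Final answer: 22.91 minutes past 8:00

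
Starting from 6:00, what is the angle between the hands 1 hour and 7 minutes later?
First find the time 1 hour and 7 minutes after 6:00.
Total minutes: 6 x 60 + 0 + 1 x 60 + 7 = 427.
427 mod 720 = 427 minutes = 7:07.
Now compute the angle at 7:07:
Hour hand: 7 x 30 + 7 x 0.5 = 213.5 degrees
Minute hand: 7 x 6 = 42 degrees
Difference: |213.5 - 42| = 171.5 degrees
The angle is 171.5 degrees

Final answer: 171.5 degrees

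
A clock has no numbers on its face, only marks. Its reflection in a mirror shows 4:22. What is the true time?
Reflection across the vertical (12-6) axis maps a hand at angle A degrees to (360 - A) degrees, which sends a reading of T minutes past 12:00 to (720 - T) minutes past 12:00.
Mirror reads 4:22 = 262 minutes past 12:00.
Actual time: (720 - 262) mod 720 = 458 minutes = 7:38.

Final answer: 7:38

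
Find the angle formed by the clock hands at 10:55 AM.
Hour hand position: 10 x 30 + 55 x 0.5 = 327.5 degrees
Minute hand position: 55 x 6 = 330 degrees
Difference: |327.5 - 330| = 2.5 degrees
The angle between the hands is 2.5 degrees

Final answer: 2.5 degrees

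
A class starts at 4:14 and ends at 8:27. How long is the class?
From 4:14 to 8:27:
(8 x 60 + 27) - (4 x 60 + 14) = 507 - 254 = 253 minutes
= 4 hours and 13 minutes

Final answer: 4 hours and 13 minutes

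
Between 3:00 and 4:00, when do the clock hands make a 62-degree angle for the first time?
At t minutes past 3:00, the hour hand is at 30 x 3 + 0.5t degrees and the minute hand is at 6t degrees.
The smaller angle between them is 62 degrees when |30H - 5.5t| = 62 or |30H - 5.5t| = 298.
With H = 3, solve 30 x 3 - 5.5t = +/- target for each target:
  t = (30 x 3 - 62) / 5.5 = 5.09
  t = (30 x 3 + 62) / 5.5 = 27.64
  t = (30 x 3 - 298) / 5.5 = -37.82 (outside (0, 60))
  t = (30 x 3 + 298) / 5.5 = 70.55 (outside (0, 60))
Valid solutions in (0, 60): {5.09, 27.64} minutes.
The first occurrence is t = 5.09 minutes.
The hands form a 62-degree angle at 5.09 minutes past 3:00.

Final answer: 5.09 minutes past 3:00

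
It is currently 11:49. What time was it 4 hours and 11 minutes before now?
Starting time: 11:49 = 709 total minutes past 12:00
Subtracting: 4 hours and 11 minutes = 251 minutes
709 - 251 = 458 minutes
= 7 hours and 38 minutes past 12:00 = 7:38

Final answer: 7:38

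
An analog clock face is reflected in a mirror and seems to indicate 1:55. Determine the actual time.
Reflection across the vertical (12-6) axis maps a hand at angle A degrees to (360 - A) degrees, which sends a reading of T minutes past 12:00 to (720 - T) minutes past 12:00.
Mirror reads 1:55 = 115 minutes past 12:00.
Actual time: (720 - 115) mod 720 = 605 minutes = 10:05.

Final answer: 10:05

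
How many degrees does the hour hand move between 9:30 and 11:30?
The hour hand moves 0.5 degrees per minute.
Time elapsed: 11:30 - 9:30 = 120 minutes
Angular displacement: 120 x 0.5 = 60 degrees

Final answer: 60 degrees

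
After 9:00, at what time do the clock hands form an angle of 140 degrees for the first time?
At t minutes past 9:00, the hour hand is at 30 x 9 + 0.5t degrees and the minute hand is at 6t degrees.
The smaller angle between them is 140 degrees when |30H - 5.5t| = 140 or |30H - 5.5t| = 220.
With H = 9, solve 30 x 9 - 5.5t = +/- target for each target:
  t = (30 x 9 - 140) / 5.5 = 23.64
  t = (30 x 9 + 140) / 5.5 = 74.55 (outside (0, 60))
  t = (30 x 9 - 220) / 5.5 = 9.09
  t = (30 x 9 + 220) / 5.5 = 89.09 (outside (0, 60))
Valid solutions in (0, 60): {9.09, 23.64} minutes.
The first occurrence is t = 9.09 minutes.
The hands form a 140-degree angle at 9.09 minutes past 9:00.

Final answer: 9.09 minutes past 9:00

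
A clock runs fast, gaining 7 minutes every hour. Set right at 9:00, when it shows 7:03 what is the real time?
For every 60 true minutes, the faulty clock advances 67 minutes, so 1 faulty-clock minute corresponds to 60/67 true minutes.
From 9:00 to 7:03 on the faulty dial is 603 minutes.
True elapsed: 603 x 60/67 = 540 minutes = 9 hours.
True time: 9:00 + 9 hours = 6:00.

Final answer: 6:00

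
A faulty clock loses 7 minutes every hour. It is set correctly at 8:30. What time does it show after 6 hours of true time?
For every 60 true minutes, the faulty clock advances 60 - 7 = 53 minutes.
True elapsed: 6 hours = 360 minutes.
Faulty clock advances: 360 x 53/60 = 318 minutes (drift: 42 minutes behind).
Shown time: 8:30 + 318 minutes = 1:48.

Final answer: 1:48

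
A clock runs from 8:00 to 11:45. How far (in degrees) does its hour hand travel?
The hour hand moves 0.5 degrees per minute.
Time elapsed: 11:45 - 8:00 = 225 minutes
Angular displacement: 225 x 0.5 = 112.5 degrees

Final answer: 112.5 degrees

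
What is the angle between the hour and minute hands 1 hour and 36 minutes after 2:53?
First find the time 1 hour and 36 minutes after 2:53.
Total minutes: 2 x 60 + 53 + 1 x 60 + 36 = 269.
269 mod 720 = 269 minutes = 4:29.
Now compute the angle at 4:29:
Hour hand: 4 x 30 + 29 x 0.5 = 134.5 degrees
Minute hand: 29 x 6 = 174 degrees
Difference: |134.5 - 174| = 39.5 degrees
The angle is 39.5 degrees

Final answer: 39.5 degrees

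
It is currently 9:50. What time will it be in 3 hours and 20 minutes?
Starting time: 9:50
Adding 20 minutes to 50 minutes: 50 + 20 = 70 minutes = 1 hour and 10 minutes
Adding 3 hours: 9 + 3 + 1 (carry) = 13 - 12 = 1
Final time: 1:10

Final answer: 1:10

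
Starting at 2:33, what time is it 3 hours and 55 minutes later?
Starting time: 2:33
Adding 55 minutes to 33 minutes: 33 + 55 = 88 minutes = 1 hour and 28 minutes
Adding 3 hours: 2 + 3 + 1 (carry) = 6
Final time: 6:28

Final answer: 6:28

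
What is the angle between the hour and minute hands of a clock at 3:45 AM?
Hour hand position: 3 x 30 + 45 x 0.5 = 112.5 degrees
Minute hand position: 45 x 6 = 270 degrees
Difference: |112.5 - 270| = 157.5 degrees
The angle between the hands is 157.5 degrees

Final answer: 157.5 degrees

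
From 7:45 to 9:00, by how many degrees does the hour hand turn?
The hour hand moves 0.5 degrees per minute.
Time elapsed: 9:00 - 7:45 = 75 minutes
Angular displacement: 75 x 0.5 = 37.5 degrees

Final answer: 37.5 degrees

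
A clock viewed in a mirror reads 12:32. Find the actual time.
Reflection across the vertical (12-6) axis maps a hand at angle A degrees to (360 - A) degrees, which sends a reading of T minutes past 12:00 to (720 - T) minutes past 12:00.
Mirror reads 12:32 = 32 minutes past 12:00.
Actual time: (720 - 32) mod 720 = 688 minutes = 11:28.

Final answer: 11:28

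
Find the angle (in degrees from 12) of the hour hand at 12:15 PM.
The hour hand moves 30 degrees per hour and 0.5 degrees per minute.
At 12:15: (0) x 30 + 15 x 0.5 = 0 + 7.5 = 7.5 degrees

Final answer: 7.5 degrees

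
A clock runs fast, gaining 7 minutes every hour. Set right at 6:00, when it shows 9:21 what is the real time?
For every 60 true minutes, the faulty clock advances 67 minutes, so 1 faulty-clock minute corresponds to 60/67 true minutes.
From 6:00 to 9:21 on the faulty dial is 201 minutes.
True elapsed: 201 x 60/67 = 180 minutes = 3 hours.
True time: 6:00 + 3 hours = 9:00.

Final answer: 9:00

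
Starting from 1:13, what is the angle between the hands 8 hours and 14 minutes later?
First find the time 8 hours and 14 minutes after 1:13.
Total minutes: 1 x 60 + 13 + 8 x 60 + 14 = 567.
567 mod 720 = 567 minutes = 9:27.
Now compute the angle at 9:27:
Hour hand: 9 x 30 + 27 x 0.5 = 283.5 degrees
Minute hand: 27 x 6 = 162 degrees
Difference: |283.5 - 162| = 121.5 degrees
The angle is 121.5 degrees

Final answer: 121.5 degrees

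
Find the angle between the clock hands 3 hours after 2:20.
First find the time 3 hours after 2:20.
Total minutes: 2 x 60 + 20 + 3 x 60 + 0 = 320.
320 mod 720 = 320 minutes = 5:20.
Now compute the angle at 5:20:
Hour hand: 5 x 30 + 20 x 0.5 = 160 degrees
Minute hand: 20 x 6 = 120 degrees
Difference: |160 - 120| = 40 degrees
The angle is 40 degrees

Final answer: 40 degrees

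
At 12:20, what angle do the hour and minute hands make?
Hour hand position: 0 x 30 + 20 x 0.5 = 10 degrees
Minute hand position: 20 x 6 = 120 degrees
Difference: |10 - 120| = 110 degrees
The angle between the hands is 110 degrees

Final answer: 110 degrees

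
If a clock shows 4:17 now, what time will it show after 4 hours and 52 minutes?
Starting time: 4:17
Adding 52 minutes to 17 minutes: 17 + 52 = 69 minutes = 1 hour and 9 minutes
Adding 4 hours: 4 + 4 + 1 (carry) = 9
Final time: 9:09

Final answer: 9:09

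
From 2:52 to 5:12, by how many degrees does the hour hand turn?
The hour hand moves 0.5 degrees per minute.
Time elapsed: 5:12 - 2:52 = 140 minutes
Angular displacement: 140 x 0.5 = 70 degrees

Final answer: 70 degrees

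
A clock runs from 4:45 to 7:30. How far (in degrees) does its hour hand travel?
The hour hand moves 0.5 degrees per minute.
Time elapsed: 7:30 - 4:45 = 165 minutes
Angular displacement: 165 x 0.5 = 82.5 degrees

Final answer: 82.5 degrees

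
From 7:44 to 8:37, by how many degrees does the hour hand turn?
The hour hand moves 0.5 degrees per minute.
Time elapsed: 8:37 - 7:44 = 53 minutes
Angular displacement: 53 x 0.5 = 26.5 degrees

Final answer: 26.5 degrees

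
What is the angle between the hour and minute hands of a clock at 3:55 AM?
Hour hand position: 3 x 30 + 55 x 0.5 = 117.5 degrees
Minute hand position: 55 x 6 = 330 degrees
Difference: |117.5 - 330| = 212.5 degrees
Since 212.5 > 180, the smaller angle is 360 - 212.5 = 147.5 degrees

Final answer: 147.5 degrees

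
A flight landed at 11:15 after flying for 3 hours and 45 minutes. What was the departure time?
Starting time: 11:15 = 675 total minutes past 12:00
Subtracting: 3 hours and 45 minutes = 225 minutes
675 - 225 = 450 minutes
= 7 hours and 30 minutes past 12:00 = 7:30

Final answer: 7:30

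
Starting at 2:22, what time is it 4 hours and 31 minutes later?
Starting time: 2:22
Adding 31 minutes to 22 minutes: 22 + 31 = 53 minutes
Adding 4 hours: 2 + 4 = 6
Final time: 6:53

Final answer: 6:53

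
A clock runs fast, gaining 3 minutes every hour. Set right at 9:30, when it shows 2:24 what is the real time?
For every 60 true minutes, the faulty clock advances 63 minutes, so 1 faulty-clock minute corresponds to 60/63 true minutes.
From 9:30 to 2:24 on the faulty dial is 294 minutes.
True elapsed: 294 x 60/63 = 280 minutes = 4 hours and 40 minutes.
True time: 9:30 + 4 hours and 40 minutes = 2:10.

Final answer: 2:10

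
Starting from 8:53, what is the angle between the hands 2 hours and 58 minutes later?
First find the time 2 hours and 58 minutes after 8:53.
Total minutes: 8 x 60 + 53 + 2 x 60 + 58 = 711.
711 mod 720 = 711 minutes = 11:51.
Now compute the angle at 11:51:
Hour hand: 11 x 30 + 51 x 0.5 = 355.5 degrees
Minute hand: 51 x 6 = 306 degrees
Difference: |355.5 - 306| = 49.5 degrees
The angle is 49.5 degrees

Final answer: 49.5 degrees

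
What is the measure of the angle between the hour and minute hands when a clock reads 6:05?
Hour hand position: 6 x 30 + 5 x 0.5 = 182.5 degrees
Minute hand position: 5 x 6 = 30 degrees
Difference: |182.5 - 30| = 152.5 degrees
The angle between the hands is 152.5 degrees

Final answer: 152.5 degrees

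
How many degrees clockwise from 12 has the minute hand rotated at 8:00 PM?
The minute hand moves 6 degrees per minute.
At 8:00: 0 x 6 = 0 degrees

Final answer: 0 degrees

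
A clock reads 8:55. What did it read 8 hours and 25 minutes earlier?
Starting time: 8:55 = 535 total minutes past 12:00
Subtracting: 8 hours and 25 minutes = 505 minutes
535 - 505 = 30 minutes
= 30 minutes past 12:00 = 12:30

Final answer: 12:30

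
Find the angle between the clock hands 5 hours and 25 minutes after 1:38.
First find the time 5 hours and 25 minutes after 1:38.
Total minutes: 1 x 60 + 38 + 5 x 60 + 25 = 423.
423 mod 720 = 423 minutes = 7:03.
Now compute the angle at 7:03:
Hour hand: 7 x 30 + 3 x 0.5 = 211.5 degrees
Minute hand: 3 x 6 = 18 degrees
Difference: |211.5 - 18| = 193.5 degrees
Smaller angle: 360 - 193.5 = 166.5 degrees

Final answer: 166.5 degrees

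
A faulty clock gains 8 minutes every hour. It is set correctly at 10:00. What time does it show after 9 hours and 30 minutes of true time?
For every 60 true minutes, the faulty clock advances 60 + 8 = 68 minutes.
True elapsed: 9 hours and 30 minutes = 570 minutes.
Faulty clock advances: 570 x 68/60 = 646 minutes (drift: 76 minutes ahead).
Shown time: 10:00 + 646 minutes = 8:46.

Final answer: 8:46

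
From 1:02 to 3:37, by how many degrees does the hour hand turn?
The hour hand moves 0.5 degrees per minute.
Time elapsed: 3:37 - 1:02 = 155 minutes
Angular displacement: 155 x 0.5 = 77.5 degrees

Final answer: 77.5 degrees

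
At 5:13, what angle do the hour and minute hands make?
Hour hand position: 5 x 30 + 13 x 0.5 = 156.5 degrees
Minute hand position: 13 x 6 = 78 degrees
Difference: |156.5 - 78| = 78.5 degrees
The angle between the hands is 78.5 degrees

Final answer: 78.5 degrees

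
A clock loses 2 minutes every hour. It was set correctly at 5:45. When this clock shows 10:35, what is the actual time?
For every 60 true minutes, the faulty clock advances 58 minutes, so 1 faulty-clock minute corresponds to 60/58 true minutes.
From 5:45 to 10:35 on the faulty dial is 290 minutes.
True elapsed: 290 x 60/58 = 300 minutes = 5 hours.
True time: 5:45 + 5 hours = 10:45.

Final answer: 10:45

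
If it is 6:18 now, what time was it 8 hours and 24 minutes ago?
Starting time: 6:18 = 378 total minutes past 12:00
Subtracting: 8 hours and 24 minutes = 504 minutes
378 - 504 = -126 (negative, add 12 hours = 720) = 594 minutes
= 9 hours and 54 minutes past 12:00 = 9:54

Final answer: 9:54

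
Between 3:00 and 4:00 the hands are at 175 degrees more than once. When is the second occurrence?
At t minutes past 3:00, the hour hand is at 30 x 3 + 0.5t degrees and the minute hand is at 6t degrees.
The smaller angle between them is 175 degrees when |30H - 5.5t| = 175 or |30H - 5.5t| = 185.
With H = 3, solve 30 x 3 - 5.5t = +/- target for each target:
  t = (30 x 3 - 175) / 5.5 = -15.45 (outside (0, 60))
  t = (30 x 3 + 175) / 5.5 = 48.18
  t = (30 x 3 - 185) / 5.5 = -17.27 (outside (0, 60))
  t = (30 x 3 + 185) / 5.5 = 50
Valid solutions in (0, 60): {48.18, 50} minutes.
The second occurrence is t = 50 minutes.
The hands form a 175-degree angle at 50 minutes past 3:00.

Final answer: 50 minutes past 3:00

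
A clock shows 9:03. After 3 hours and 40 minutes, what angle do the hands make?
First find the time 3 hours and 40 minutes after 9:03.
Total minutes: 9 x 60 + 3 + 3 x 60 + 40 = 763.
763 mod 720 = 43 minutes = 12:43.
Now compute the angle at 12:43:
Hour hand: 0 x 30 + 43 x 0.5 = 21.5 degrees
Minute hand: 43 x 6 = 258 degrees
Difference: |21.5 - 258| = 236.5 degrees
Smaller angle: 360 - 236.5 = 123.5 degrees

Final answer: 123.5 degrees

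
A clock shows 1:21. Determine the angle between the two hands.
Hour hand position: 1 x 30 + 21 x 0.5 = 40.5 degrees
Minute hand position: 21 x 6 = 126 degrees
Difference: |40.5 - 126| = 85.5 degrees
The angle between the hands is 85.5 degrees

Final answer: 85.5 degrees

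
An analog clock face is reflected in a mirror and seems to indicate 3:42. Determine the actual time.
Reflection across the vertical (12-6) axis maps a hand at angle A degrees to (360 - A) degrees, which sends a reading of T minutes past 12:00 to (720 - T) minutes past 12:00.
Mirror reads 3:42 = 222 minutes past 12:00.
Actual time: (720 - 222) mod 720 = 498 minutes = 8:18.

Final answer: 8:18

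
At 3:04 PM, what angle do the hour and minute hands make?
Hour hand position: 3 x 30 + 4 x 0.5 = 92 degrees
Minute hand position: 4 x 6 = 24 degrees
Difference: |92 - 24| = 68 degrees
The angle between the hands is 68 degrees

Final answer: 68 degrees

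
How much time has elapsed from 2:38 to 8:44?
From 2:38 to 8:44:
(8 x 60 + 44) - (2 x 60 + 38) = 524 - 158 = 366 minutes
= 6 hours and 6 minutes

Final answer: 6 hours and 6 minutes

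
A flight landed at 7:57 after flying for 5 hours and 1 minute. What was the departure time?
Starting time: 7:57 = 477 total minutes past 12:00
Subtracting: 5 hours and 1 minute = 301 minutes
477 - 301 = 176 minutes
= 2 hours and 56 minutes past 12:00 = 2:56

Final answer: 2:56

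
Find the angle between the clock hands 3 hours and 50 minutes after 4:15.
First find the time 3 hours and 50 minutes after 4:15.
Total minutes: 4 x 60 + 15 + 3 x 60 + 50 = 485.
485 mod 720 = 485 minutes = 8:05.
Now compute the angle at 8:05:
Hour hand: 8 x 30 + 5 x 0.5 = 242.5 degrees
Minute hand: 5 x 6 = 30 degrees
Difference: |242.5 - 30| = 212.5 degrees
Smaller angle: 360 - 212.5 = 147.5 degrees

Final answer: 147.5 degrees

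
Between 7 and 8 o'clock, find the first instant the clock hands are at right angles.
At t minutes past 7:00, the hour hand is at 30 x 7 + 0.5t degrees and the minute hand is at 6t degrees.
The smaller angle between them is 90 degrees when |30H - 5.5t| = 90 or |30H - 5.5t| = 270.
With H = 7, solve 30 x 7 - 5.5t = +/- target for each target:
  t = (30 x 7 - 90) / 5.5 = 21.82
  t = (30 x 7 + 90) / 5.5 = 54.55
  t = (30 x 7 - 270) / 5.5 = -10.91 (outside (0, 60))
  t = (30 x 7 + 270) / 5.5 = 87.27 (outside (0, 60))
Valid solutions in (0, 60): {21.82, 54.55} minutes.
First occurrence: t = 21.82 minutes.
The hands are at right angles at 21.82 minutes past 7:00.

Final answer: 21.82 minutes past 7:00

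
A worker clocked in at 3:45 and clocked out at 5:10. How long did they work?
From 3:45 to 5:10:
(5 x 60 + 10) - (3 x 60 + 45) = 310 - 225 = 85 minutes
= 1 hour and 25 minutes

Final answer: 1 hour and 25 minutes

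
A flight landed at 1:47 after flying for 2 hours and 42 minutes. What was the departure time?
Starting time: 1:47 = 107 total minutes past 12:00
Subtracting: 2 hours and 42 minutes = 162 minutes
107 - 162 = -55 (negative, add 12 hours = 720) = 665 minutes
= 11 hours and 5 minutes past 12:00 = 11:05

Final answer: 11:05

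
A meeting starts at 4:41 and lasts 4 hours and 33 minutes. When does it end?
Starting time: 4:41
Adding 33 minutes to 41 minutes: 41 + 33 = 74 minutes = 1 hour and 14 minutes
Adding 4 hours: 4 + 4 + 1 (carry) = 9
Final time: 9:14

Final answer: 9:14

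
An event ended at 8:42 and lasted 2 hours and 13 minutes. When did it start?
Starting time: 8:42 = 522 total minutes past 12:00
Subtracting: 2 hours and 13 minutes = 133 minutes
522 - 133 = 389 minutes
= 6 hours and 29 minutes past 12:00 = 6:29

Final answer: 6:29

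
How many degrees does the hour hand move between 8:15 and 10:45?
The hour hand moves 0.5 degrees per minute.
Time elapsed: 10:45 - 8:15 = 150 minutes
Angular displacement: 150 x 0.5 = 75 degrees

Final answer: 75 degrees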